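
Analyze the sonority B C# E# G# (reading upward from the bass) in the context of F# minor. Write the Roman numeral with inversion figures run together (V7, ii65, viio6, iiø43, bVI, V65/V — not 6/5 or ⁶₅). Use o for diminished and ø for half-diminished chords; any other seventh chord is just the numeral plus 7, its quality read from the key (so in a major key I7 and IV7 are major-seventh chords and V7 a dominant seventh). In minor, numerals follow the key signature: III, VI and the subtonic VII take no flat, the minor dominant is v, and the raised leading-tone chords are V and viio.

V42

The pitches C#-E#-G#-B form a dominant seventh chord rooted on C#.
C# is scale degree 5 in F# minor, and a dominant seventh chord on that degree is written V7.
With B in the bass the chord is in third inversion, so the figured bass is 42.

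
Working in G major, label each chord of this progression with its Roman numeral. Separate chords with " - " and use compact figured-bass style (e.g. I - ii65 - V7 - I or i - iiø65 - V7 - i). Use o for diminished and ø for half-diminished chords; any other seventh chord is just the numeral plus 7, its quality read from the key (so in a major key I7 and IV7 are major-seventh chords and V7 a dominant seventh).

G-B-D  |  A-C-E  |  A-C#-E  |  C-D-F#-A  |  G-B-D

I - ii - V/V - V42 - I

G-B-D: root G is the tonic; major triad there is I.
A-C-E: minor triad on A = scale degree 2 → ii.
A-C#-E: a major triad on A, the applied dominant of V → V/V.
C-D-F#-A: root D is the dominant; dominant seventh chord there is V42.
G-B-D: root G is the tonic; major triad there is I.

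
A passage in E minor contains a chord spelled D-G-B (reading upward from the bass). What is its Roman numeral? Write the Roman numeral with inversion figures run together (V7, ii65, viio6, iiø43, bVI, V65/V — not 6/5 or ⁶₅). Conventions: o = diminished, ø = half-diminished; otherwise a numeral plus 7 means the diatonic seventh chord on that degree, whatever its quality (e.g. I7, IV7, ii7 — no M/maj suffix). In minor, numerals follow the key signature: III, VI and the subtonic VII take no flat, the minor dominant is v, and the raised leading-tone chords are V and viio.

The pitches G-B-D form a major triad rooted on G.
In E minor, G is the mediant; the diatonic major triad there is III.
With D in the bass the chord is in second inversion, so the figured bass is 64.

III64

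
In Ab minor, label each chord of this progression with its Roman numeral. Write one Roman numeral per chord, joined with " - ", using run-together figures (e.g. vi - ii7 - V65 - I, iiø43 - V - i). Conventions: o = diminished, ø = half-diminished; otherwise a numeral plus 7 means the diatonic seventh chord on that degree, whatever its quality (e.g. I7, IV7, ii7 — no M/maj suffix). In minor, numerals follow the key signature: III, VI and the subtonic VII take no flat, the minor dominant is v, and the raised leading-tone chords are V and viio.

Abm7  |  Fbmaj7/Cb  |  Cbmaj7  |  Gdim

i7 - VI43 - III7 - viio

Abm7: minor seventh chord on Ab = scale degree 1 → i7.
Fbmaj7/Cb: major seventh chord on Fb = scale degree 6 → VI43.
Cbmaj7 has root Cb, degree 3 in Ab minor, so III7.
Gdim: root G is the leading tone; diminished triad there is viio.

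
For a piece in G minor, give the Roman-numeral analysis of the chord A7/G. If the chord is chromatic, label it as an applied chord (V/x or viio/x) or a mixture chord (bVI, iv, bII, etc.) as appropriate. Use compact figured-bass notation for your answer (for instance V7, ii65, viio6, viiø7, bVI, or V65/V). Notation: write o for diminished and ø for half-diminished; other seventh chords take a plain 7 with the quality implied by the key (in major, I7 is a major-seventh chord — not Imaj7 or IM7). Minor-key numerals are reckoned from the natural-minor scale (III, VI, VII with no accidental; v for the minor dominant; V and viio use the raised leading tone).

V42/V

The pitches A-C#-E-G form a dominant seventh chord rooted on A.
A is not a diatonic chord root with this quality in G minor, but it lies a perfect fifth above D (V), so the chord functions as an applied dominant of V.
With G in the bass the chord is in third inversion, so the figured bass is 42.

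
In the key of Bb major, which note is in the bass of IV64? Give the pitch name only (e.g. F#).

Bb

IV in Bb major has root Eb; the chord is Eb-G-Bb.
The figure 64 means second inversion — the fifth is in the bass.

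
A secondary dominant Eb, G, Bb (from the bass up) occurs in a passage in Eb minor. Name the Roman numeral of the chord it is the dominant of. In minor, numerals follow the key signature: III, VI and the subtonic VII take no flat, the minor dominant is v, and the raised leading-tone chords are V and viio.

The chord is a major triad on Eb.
A dominant resolves down a perfect fifth: Eb → Ab. In Eb minor, Ab is scale degree 4, i.e. iv.

iv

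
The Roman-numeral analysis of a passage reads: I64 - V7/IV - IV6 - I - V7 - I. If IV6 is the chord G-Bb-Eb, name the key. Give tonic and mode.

Bb major

The chord Eb/G is a major triad rooted on Eb; its label is IV6.
IV6 on Eb implies Eb is the subdominant; that puts the tonic at Bb, and the uppercase numeral fits major mode.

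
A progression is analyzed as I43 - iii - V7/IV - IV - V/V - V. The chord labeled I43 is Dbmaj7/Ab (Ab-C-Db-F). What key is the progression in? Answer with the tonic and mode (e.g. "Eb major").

Db major

The anchor chord is a major seventh chord on Db, labeled I43.
If Db is scale degree 1 and the mode makes that degree carry a major seventh chord, the tonic is Db and the mode is major.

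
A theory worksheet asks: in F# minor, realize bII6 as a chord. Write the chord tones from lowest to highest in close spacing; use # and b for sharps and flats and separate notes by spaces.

B D G

Scale degree 2 in F# minor is G#; lowering it a half step gives G. bII6 is the Neapolitan sixth — a major triad on the lowered second degree, here in its customary first inversion.
So the chord is G-B-D.
The figured bass 6 indicates first inversion, placing the third (B) in the bass: B-D-G.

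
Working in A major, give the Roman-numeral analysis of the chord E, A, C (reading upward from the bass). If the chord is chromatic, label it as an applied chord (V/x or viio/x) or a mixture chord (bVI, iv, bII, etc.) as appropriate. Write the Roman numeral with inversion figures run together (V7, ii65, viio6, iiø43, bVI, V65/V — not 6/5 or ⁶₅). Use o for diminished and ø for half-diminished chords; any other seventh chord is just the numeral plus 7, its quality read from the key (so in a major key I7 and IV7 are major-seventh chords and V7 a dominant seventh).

i64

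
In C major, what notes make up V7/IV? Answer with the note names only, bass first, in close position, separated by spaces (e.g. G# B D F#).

C E G Bb

V7/IV is a secondary dominant — the dominant seventh of IV. IV in C major is F, so the applied chord's root is C, a perfect fifth above.
Building a dominant seventh chord on C gives C-E-G-Bb.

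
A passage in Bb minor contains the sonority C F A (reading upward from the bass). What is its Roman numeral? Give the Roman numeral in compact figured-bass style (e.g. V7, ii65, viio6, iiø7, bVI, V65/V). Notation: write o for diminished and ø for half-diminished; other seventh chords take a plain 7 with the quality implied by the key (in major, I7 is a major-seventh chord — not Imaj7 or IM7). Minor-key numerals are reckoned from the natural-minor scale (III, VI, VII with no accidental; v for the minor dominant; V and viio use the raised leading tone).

V64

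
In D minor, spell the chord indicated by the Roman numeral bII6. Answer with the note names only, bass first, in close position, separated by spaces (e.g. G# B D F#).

bII6 is the Neapolitan sixth — a major triad on the lowered second degree, here in its customary first inversion. In D minor that root is Eb.
So the chord is Eb-G-Bb, a major triad.
The figured bass 6 indicates first inversion, placing the third (G) in the bass: G-Bb-Eb.

G Bb Eb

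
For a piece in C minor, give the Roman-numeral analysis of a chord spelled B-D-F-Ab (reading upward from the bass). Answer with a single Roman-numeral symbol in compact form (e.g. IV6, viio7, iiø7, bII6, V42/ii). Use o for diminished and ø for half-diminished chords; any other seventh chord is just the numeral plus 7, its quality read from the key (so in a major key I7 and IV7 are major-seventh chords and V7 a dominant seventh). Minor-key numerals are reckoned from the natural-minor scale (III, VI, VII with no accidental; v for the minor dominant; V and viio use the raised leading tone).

Stacked in thirds the chord is B-D-F-Ab: a fully diminished seventh chord on B.
In C minor, B is the leading tone; the diatonic fully diminished seventh chord there is viio7.

viio7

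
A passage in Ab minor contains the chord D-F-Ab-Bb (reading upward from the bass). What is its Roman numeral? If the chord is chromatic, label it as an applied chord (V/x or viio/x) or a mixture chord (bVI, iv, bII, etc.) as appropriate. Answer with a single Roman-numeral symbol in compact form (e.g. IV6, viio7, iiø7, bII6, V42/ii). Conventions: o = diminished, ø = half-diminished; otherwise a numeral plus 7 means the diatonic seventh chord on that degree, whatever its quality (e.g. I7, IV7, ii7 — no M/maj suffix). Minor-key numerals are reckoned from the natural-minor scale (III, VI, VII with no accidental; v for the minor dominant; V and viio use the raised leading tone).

The pitches Bb-D-F-Ab form a dominant seventh chord rooted on Bb.
Bb is not a diatonic chord root with this quality in Ab minor, but it lies a perfect fifth above Eb (V), so the chord functions as an applied dominant of V.
With D in the bass the chord is in first inversion, so the figured bass is 65.

V65/V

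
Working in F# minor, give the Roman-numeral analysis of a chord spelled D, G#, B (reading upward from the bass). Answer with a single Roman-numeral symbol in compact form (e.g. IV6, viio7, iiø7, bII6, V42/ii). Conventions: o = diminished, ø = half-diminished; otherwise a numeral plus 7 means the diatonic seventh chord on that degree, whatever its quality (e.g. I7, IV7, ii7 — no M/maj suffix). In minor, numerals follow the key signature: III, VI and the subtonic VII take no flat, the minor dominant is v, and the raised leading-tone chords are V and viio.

iio64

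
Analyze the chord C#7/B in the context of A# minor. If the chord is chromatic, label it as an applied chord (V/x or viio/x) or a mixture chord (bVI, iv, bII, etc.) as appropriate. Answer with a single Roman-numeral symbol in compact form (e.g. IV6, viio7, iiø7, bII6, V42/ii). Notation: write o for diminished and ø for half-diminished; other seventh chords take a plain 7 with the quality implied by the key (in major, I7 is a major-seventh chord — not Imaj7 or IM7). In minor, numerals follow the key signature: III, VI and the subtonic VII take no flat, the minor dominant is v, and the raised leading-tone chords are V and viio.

V42/VI

The pitches C#-E#-G#-B form a dominant seventh chord rooted on C#.
C# is not a diatonic chord root with this quality in A# minor, but it lies a perfect fifth above F# (VI), so the chord functions as an applied dominant of VI.
With B in the bass the chord is in third inversion, so the figured bass is 42.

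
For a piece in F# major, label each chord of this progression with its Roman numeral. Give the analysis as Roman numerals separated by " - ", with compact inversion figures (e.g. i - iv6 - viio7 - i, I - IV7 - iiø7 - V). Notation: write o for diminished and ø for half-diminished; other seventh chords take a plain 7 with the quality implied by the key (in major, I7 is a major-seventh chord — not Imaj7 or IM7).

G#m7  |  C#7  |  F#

ii7 - V7 - I

G#m7: minor seventh chord on G# = scale degree 2 → ii7.
C#7: root C# is the dominant; dominant seventh chord there is V7.
F# has root F#, degree 1 in F# major, so I.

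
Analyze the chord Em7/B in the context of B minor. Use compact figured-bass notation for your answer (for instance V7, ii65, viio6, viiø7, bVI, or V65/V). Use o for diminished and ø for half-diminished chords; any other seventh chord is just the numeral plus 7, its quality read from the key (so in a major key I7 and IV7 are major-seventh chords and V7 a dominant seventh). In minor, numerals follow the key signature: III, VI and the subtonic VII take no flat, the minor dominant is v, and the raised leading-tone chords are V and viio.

iv43

Stacked in thirds the chord is E-G-B-D: a minor seventh chord on E.
E is scale degree 4 in B minor, and a minor seventh chord on that degree is written iv7.
With B in the bass the chord is in second inversion, so the figured bass is 43.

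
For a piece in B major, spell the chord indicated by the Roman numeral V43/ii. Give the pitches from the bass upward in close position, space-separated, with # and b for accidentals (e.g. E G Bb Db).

The slash means an applied dominant: we want the dominant of ii. In B major, ii is C# minor, and its dominant is built on G#.
Building a dominant seventh chord on G# gives G#-B#-D#-F#.
The figured bass 43 indicates second inversion, placing the fifth (D#) in the bass: D#-F#-G#-B#.

D# F# G# B#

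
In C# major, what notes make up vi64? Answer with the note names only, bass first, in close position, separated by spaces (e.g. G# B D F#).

In C# major, scale degree 6 is A#, and the diatonic chord built there is a minor triad.
Stacking thirds from A# gives A#-C#-E#.
The figured bass 64 indicates second inversion, placing the fifth (E#) in the bass: E#-A#-C#.

E# A# C#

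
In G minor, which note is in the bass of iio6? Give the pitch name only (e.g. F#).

iio in G minor has root A; the chord is A-C-Eb.
The figure 6 means first inversion — the third is in the bass.

C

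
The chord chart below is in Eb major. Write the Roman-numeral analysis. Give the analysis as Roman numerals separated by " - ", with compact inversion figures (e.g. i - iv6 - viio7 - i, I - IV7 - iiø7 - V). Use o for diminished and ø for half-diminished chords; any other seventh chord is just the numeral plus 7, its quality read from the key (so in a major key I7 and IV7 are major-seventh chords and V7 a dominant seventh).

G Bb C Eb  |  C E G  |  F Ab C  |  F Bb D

vi43 - V/ii - ii - V64

G-Bb-C-Eb has root C, degree 6 in Eb major, so vi43.
C-E-G: chromatic; C is V of ii, so V/ii.
F-Ab-C: root F is the supertonic; minor triad there is ii.
F-Bb-D: root Bb is the dominant; major triad there is V64.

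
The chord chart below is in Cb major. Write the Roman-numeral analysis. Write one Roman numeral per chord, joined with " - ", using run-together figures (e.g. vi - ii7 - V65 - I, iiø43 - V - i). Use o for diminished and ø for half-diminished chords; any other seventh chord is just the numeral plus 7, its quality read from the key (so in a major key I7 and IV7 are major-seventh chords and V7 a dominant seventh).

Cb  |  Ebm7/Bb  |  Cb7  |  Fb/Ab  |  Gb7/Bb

I - iii43 - V7/IV - IV6 - V65

Cb: root Cb is the tonic; major triad there is I.
Ebm7/Bb: minor seventh chord on Eb = scale degree 3 → iii43.
Cb7 is the secondary dominant of IV (dominant seventh chord on Cb): V7/IV.
Fb/Ab: major triad on Fb = scale degree 4 → IV6.
Gb7/Bb has root Gb, degree 5 in Cb major, so V65.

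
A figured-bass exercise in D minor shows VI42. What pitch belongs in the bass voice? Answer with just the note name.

VI in D minor has root Bb; the chord is Bb-D-F-A.
The figure 42 means third inversion — the seventh is in the bass.

A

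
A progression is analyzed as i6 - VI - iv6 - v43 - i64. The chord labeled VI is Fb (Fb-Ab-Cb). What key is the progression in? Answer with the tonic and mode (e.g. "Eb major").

Ab minor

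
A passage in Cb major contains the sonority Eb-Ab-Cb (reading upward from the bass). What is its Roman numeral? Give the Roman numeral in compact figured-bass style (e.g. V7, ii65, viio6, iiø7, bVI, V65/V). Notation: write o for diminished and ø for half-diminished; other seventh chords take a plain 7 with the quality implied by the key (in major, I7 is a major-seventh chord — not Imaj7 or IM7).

vi64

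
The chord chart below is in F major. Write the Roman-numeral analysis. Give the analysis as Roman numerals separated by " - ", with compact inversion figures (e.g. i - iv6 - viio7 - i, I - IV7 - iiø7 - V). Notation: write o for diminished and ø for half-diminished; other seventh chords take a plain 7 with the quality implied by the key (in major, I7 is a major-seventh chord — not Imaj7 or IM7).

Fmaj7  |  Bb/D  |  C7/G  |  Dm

I7 - IV6 - V43 - vi

Fmaj7: root F is the tonic; major seventh chord there is I7.
Bb/D: root Bb is the subdominant; major triad there is IV6.
C7/G: root C is the dominant; dominant seventh chord there is V43.
Dm has root D, degree 6 in F major, so vi.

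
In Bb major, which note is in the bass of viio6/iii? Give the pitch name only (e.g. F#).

The applied chord viio6/iii is rooted on C#: C#-E-G.
The figure 6 means first inversion — the third is in the bass.

E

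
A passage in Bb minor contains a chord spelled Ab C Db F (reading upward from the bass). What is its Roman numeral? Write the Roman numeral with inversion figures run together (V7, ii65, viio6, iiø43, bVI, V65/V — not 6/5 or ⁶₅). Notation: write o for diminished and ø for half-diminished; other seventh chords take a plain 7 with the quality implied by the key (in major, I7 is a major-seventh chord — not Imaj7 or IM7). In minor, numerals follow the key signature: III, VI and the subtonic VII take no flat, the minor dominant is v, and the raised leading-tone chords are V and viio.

The pitches Db-F-Ab-C form a major seventh chord rooted on Db.
In Bb minor, Db is the mediant; the diatonic major seventh chord there is III7.
With Ab in the bass the chord is in second inversion, so the figured bass is 43.

III43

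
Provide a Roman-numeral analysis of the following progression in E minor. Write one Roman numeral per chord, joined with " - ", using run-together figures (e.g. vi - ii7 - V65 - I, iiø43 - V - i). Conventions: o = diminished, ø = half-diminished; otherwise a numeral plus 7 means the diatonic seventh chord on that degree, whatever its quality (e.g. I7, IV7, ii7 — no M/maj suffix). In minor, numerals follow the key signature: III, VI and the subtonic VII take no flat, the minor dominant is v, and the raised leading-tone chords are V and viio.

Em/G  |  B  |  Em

Em/G: root E is the tonic; minor triad there is i6.
B: major triad on B = scale degree 5 → V.
Em has root E, degree 1 in E minor, so i.

i6 - V - i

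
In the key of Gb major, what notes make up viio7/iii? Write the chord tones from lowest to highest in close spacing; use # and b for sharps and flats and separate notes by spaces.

A C Eb Gb

viio7/iii is a secondary leading-tone chord. The target iii is Bb in Gb major; the applied chord is rooted a semitone below, on A.
Building a fully diminished seventh chord on A gives A-C-Eb-Gb.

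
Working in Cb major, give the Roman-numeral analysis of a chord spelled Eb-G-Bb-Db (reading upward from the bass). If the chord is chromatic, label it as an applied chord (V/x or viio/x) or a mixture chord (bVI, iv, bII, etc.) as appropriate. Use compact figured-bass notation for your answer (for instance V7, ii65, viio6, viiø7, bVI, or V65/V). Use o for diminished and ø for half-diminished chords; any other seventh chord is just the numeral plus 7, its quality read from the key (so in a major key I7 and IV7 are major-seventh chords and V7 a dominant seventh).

Stacked in thirds the chord is Eb-G-Bb-Db: a dominant seventh chord on Eb.
Eb is not a diatonic chord root with this quality in Cb major, but it lies a perfect fifth above Ab (vi), so the chord functions as an applied dominant of vi.

V7/vi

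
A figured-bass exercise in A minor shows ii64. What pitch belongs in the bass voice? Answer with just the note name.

F#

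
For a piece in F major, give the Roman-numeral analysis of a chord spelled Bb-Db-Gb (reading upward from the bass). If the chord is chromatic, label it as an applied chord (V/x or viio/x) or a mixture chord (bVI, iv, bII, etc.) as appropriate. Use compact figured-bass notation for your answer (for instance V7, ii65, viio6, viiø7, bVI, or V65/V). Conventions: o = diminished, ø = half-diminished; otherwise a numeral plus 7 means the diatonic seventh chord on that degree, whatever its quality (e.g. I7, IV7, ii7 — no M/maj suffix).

bII6

Stacked in thirds the chord is Gb-Bb-Db: a major triad on Gb.
Gb is the lowered second degree of F major (diatonic 2 would be G). This is the Neapolitan sixth — a major triad on the lowered second degree, here in its customary first inversion.
With Bb in the bass the chord is in first inversion, so the figured bass is 6.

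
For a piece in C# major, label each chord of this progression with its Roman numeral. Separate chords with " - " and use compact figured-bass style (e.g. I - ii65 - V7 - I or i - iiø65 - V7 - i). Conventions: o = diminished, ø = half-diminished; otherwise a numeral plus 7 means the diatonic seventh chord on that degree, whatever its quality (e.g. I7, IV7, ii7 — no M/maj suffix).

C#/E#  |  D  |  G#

C#/E# has root C#, degree 1 in C# major, so I6.
D: D with this quality isn't in the key; a major triad on b2 is the Neapolitan chord, bII.
G# has root G#, degree 5 in C# major, so V.

I6 - bII - V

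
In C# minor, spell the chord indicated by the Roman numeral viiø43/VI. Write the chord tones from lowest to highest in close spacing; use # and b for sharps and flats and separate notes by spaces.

D F# G# B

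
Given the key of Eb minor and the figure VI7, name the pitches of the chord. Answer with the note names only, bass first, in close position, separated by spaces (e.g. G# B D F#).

In Eb minor, scale degree 6 is Cb, and the diatonic chord built there is a major seventh chord.
Stacking thirds from Cb gives Cb-Eb-Gb-Bb.

Cb Eb Gb Bb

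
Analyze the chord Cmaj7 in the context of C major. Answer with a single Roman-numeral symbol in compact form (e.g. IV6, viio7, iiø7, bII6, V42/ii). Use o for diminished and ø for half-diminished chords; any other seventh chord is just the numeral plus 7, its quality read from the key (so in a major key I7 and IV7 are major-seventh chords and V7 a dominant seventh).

The pitches C-E-G-B form a major seventh chord rooted on C.
In C major, C is the tonic; the diatonic major seventh chord there is I7.

I7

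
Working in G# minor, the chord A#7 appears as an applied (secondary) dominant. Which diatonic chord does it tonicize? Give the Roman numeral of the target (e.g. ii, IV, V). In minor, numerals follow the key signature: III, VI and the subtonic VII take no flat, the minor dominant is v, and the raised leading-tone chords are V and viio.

The chord is a dominant seventh chord on A#.
A dominant resolves down a perfect fifth: A# → D#. In G# minor, D# is scale degree 5, i.e. V.

V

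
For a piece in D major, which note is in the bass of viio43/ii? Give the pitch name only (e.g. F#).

A

The applied chord viio43/ii is rooted on D#: D#-F#-A-C.
The figure 43 means second inversion — the fifth is in the bass.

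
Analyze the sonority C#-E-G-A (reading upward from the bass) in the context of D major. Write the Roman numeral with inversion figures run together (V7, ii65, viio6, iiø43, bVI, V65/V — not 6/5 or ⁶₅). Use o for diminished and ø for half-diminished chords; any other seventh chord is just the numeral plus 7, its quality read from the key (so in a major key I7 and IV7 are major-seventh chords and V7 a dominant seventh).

V65

The pitches A-C#-E-G form a dominant seventh chord rooted on A.
A is scale degree 5 in D major, and a dominant seventh chord on that degree is written V7.
With C# in the bass the chord is in first inversion, so the figured bass is 65.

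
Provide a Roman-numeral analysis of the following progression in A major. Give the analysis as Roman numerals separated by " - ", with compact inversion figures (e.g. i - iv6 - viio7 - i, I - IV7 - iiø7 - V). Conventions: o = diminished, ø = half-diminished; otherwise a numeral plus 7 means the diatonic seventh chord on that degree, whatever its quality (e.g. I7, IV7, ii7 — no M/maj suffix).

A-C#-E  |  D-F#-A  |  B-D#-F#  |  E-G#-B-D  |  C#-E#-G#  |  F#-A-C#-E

A-C#-E has root A, degree 1 in A major, so I.
D-F#-A has root D, degree 4 in A major, so IV.
B-D#-F#: a major triad on B, the applied dominant of V → V/V.
E-G#-B-D: dominant seventh chord on E = scale degree 5 → V7.
C#-E#-G# is the secondary dominant of vi (major triad on C#): V/vi.
F#-A-C#-E has root F#, degree 6 in A major, so vi7.

I - IV - V/V - V7 - V/vi - vi7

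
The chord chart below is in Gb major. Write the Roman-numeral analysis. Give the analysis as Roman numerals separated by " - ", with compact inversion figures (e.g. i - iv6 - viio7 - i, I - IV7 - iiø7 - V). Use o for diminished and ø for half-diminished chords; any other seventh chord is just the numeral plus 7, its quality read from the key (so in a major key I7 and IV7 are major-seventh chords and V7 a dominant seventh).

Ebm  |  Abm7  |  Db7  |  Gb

vi - ii7 - V7 - I

Ebm has root Eb, degree 6 in Gb major, so vi.
Abm7 has root Ab, degree 2 in Gb major, so ii7.
Db7 has root Db, degree 5 in Gb major, so V7.
Gb: root Gb is the tonic; major triad there is I.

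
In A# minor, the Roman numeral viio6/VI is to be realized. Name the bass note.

G#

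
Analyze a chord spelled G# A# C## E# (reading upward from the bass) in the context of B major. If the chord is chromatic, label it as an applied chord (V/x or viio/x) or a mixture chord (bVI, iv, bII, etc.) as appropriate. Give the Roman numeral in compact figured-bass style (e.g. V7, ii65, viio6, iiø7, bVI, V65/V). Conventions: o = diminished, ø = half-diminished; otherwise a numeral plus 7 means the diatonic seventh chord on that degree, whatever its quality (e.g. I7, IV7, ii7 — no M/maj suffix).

V42/iii

Stacked in thirds the chord is A#-C##-E#-G#: a dominant seventh chord on A#.
A# is not a diatonic chord root with this quality in B major, but it lies a perfect fifth above D# (iii), so the chord functions as an applied dominant of iii.
With G# in the bass the chord is in third inversion, so the figured bass is 42.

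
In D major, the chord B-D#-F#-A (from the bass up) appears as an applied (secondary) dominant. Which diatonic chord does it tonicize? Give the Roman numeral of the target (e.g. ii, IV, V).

The chord is a dominant seventh chord on B.
A dominant resolves down a perfect fifth: B → E. In D major, E is scale degree 2, i.e. ii.

ii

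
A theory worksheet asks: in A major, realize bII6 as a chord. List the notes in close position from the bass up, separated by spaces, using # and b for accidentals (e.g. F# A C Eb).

D F Bb

Scale degree 2 in A major is B; lowering it a half step gives Bb. bII6 is the Neapolitan sixth — a major triad on the lowered second degree, here in its customary first inversion.
So the chord is Bb-D-F, a major triad.
The figured bass 6 indicates first inversion, placing the third (D) in the bass: D-F-Bb.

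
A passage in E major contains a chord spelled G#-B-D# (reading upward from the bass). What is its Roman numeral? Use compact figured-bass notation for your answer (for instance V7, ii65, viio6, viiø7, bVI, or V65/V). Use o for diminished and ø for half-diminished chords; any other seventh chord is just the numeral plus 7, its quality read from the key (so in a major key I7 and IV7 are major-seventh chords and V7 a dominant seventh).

iii

Stacked in thirds the chord is G#-B-D#: a minor triad on G#.
In E major, G# is the mediant; the diatonic minor triad there is iii.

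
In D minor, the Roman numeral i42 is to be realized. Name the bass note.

i in D minor has root D; the chord is D-F-A-C.
The figure 42 means third inversion — the seventh is in the bass.

C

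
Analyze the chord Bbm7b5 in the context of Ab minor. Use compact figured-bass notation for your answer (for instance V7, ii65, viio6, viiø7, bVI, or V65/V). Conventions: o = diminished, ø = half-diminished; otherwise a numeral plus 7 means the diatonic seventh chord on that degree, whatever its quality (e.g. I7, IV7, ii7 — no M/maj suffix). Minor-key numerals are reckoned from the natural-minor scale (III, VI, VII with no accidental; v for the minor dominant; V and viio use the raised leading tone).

The pitches Bb-Db-Fb-Ab form a half-diminished seventh chord rooted on Bb.
In Ab minor, Bb is the supertonic; the diatonic half-diminished seventh chord there is iiø7.

iiø7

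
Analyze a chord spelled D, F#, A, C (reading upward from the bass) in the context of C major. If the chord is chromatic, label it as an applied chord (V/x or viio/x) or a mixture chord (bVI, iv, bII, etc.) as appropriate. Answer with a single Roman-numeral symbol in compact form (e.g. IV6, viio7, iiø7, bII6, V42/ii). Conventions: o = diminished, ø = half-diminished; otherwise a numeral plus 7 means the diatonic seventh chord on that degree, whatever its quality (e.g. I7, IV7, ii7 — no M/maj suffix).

V7/V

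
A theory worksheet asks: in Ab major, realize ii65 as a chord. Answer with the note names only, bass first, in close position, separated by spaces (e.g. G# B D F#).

Db F Ab Bb

In Ab major, the second degree is Bb, and the diatonic chord built there is a minor seventh chord.
Stacking thirds from Bb gives Bb-Db-F-Ab.
With the 65 figure the chord is in first inversion; from the bass Db upward in close position it reads Db-F-Ab-Bb.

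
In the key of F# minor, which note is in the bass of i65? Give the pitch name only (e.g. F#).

A

i in F# minor has root F#; the chord is F#-A-C#-E.
The figure 65 means first inversion — the third is in the bass.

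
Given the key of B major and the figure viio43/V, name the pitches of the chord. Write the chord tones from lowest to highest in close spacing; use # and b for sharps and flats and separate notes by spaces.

viio43/V is a secondary leading-tone chord. The target V is F# in B major; the applied chord is rooted a semitone below, on E#.
Building a fully diminished seventh chord on E# gives E#-G#-B-D.
With the 43 figure the chord is in second inversion; from the bass B upward in close position it reads B-D-E#-G#.

B D E# G#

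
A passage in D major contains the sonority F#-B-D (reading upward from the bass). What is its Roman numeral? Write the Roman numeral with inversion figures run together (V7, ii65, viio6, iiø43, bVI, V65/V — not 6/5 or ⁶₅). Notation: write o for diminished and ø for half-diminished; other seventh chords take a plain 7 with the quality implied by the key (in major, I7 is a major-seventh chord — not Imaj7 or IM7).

The pitches B-D-F# form a minor triad rooted on B.
B is scale degree 6 in D major, and a minor triad on that degree is written vi.
With F# in the bass the chord is in second inversion, so the figured bass is 64.

vi64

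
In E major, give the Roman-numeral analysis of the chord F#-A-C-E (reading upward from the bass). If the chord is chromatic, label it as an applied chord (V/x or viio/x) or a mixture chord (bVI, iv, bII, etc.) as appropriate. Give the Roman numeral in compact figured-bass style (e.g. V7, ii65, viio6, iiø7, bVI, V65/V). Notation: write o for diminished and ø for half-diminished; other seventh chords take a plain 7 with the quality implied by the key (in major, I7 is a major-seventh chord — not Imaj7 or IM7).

Stacked in thirds the chord is F#-A-C-E: a half-diminished seventh chord on F#.
F# is the second degree of E major. This is the half-diminished supertonic seventh, borrowed from the parallel minor.

iiø7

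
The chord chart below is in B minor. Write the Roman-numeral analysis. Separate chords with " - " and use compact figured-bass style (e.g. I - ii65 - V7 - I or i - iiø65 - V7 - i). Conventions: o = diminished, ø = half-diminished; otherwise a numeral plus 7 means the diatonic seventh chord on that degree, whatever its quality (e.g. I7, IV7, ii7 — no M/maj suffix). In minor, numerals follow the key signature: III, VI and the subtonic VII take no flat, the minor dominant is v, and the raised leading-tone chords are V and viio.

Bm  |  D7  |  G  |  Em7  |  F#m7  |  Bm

i - V7/VI - VI - iv7 - v7 - i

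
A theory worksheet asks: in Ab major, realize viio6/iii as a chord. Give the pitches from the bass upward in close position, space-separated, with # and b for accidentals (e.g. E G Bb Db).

D F B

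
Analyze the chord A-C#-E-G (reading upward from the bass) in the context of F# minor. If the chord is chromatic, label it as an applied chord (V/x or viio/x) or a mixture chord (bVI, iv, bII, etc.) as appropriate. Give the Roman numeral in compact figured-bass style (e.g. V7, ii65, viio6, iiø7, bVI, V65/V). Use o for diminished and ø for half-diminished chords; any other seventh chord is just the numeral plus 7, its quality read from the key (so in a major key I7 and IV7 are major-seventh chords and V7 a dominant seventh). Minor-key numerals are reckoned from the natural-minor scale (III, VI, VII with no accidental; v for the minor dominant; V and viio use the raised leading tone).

V7/VI

The pitches A-C#-E-G form a dominant seventh chord rooted on A.
A is not a diatonic chord root with this quality in F# minor, but it lies a perfect fifth above D (VI), so the chord functions as an applied dominant of VI.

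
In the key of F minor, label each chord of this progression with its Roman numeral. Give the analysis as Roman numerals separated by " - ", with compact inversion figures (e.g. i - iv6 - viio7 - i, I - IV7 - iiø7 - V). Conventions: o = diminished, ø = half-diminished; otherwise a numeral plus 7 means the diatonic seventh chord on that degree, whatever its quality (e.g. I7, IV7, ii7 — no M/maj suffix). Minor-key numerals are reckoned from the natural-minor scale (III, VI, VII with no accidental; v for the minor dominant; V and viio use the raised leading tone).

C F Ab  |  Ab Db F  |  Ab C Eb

i64 - VI64 - III

C-F-Ab has root F, degree 1 in F minor, so i64.
Ab-Db-F: major triad on Db = scale degree 6 → VI64.
Ab-C-Eb has root Ab, degree 3 in F minor, so III.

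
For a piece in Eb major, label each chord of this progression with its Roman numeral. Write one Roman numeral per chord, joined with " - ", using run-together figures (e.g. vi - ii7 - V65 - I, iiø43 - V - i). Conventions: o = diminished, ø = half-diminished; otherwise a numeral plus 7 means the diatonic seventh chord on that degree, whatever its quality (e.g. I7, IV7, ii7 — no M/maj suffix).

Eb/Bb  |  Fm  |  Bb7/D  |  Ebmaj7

I64 - ii - V65 - I7

Eb/Bb: root Eb is the tonic; major triad there is I64.
Fm has root F, degree 2 in Eb major, so ii.
Bb7/D has root Bb, degree 5 in Eb major, so V65.
Ebmaj7: root Eb is the tonic; major seventh chord there is I7.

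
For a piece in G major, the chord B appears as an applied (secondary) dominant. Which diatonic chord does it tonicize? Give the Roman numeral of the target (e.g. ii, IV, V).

vi

The chord is a major triad on B.
A dominant resolves down a perfect fifth: B → E. In G major, E is scale degree 6, i.e. vi.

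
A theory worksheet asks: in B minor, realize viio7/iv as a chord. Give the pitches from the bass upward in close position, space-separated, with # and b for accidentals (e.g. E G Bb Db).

D# F# A C

viio7/iv is a secondary leading-tone chord. The target iv is E in B minor; the applied chord is rooted a semitone below, on D#.
Building a fully diminished seventh chord on D# gives D#-F#-A-C.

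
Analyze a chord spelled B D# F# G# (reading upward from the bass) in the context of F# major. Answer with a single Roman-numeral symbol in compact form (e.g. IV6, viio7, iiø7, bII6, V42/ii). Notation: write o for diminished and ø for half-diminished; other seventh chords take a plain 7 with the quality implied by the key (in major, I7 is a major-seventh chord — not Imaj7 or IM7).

Stacked in thirds the chord is G#-B-D#-F#: a minor seventh chord on G#.
G# is scale degree 2 in F# major, and a minor seventh chord on that degree is written ii7.
With B in the bass the chord is in first inversion, so the figured bass is 65.

ii65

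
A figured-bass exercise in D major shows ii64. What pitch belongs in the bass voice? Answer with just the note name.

ii in D major has root E; the chord is E-G-B.
The figure 64 means second inversion — the fifth is in the bass.

B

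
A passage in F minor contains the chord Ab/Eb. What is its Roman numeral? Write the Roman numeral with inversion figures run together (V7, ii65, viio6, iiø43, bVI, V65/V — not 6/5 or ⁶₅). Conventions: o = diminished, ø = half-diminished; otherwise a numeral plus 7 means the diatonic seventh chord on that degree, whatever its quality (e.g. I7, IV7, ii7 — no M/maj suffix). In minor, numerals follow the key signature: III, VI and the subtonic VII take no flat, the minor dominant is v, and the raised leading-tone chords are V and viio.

The pitches Ab-C-Eb form a major triad rooted on Ab.
In F minor, Ab is the mediant; the diatonic major triad there is III.
With Eb in the bass the chord is in second inversion, so the figured bass is 64.

III64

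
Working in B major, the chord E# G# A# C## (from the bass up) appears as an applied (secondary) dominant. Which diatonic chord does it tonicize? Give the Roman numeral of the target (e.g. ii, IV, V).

The chord is a dominant seventh chord on A#.
A dominant resolves down a perfect fifth: A# → D#. In B major, D# is scale degree 3, i.e. iii.

iii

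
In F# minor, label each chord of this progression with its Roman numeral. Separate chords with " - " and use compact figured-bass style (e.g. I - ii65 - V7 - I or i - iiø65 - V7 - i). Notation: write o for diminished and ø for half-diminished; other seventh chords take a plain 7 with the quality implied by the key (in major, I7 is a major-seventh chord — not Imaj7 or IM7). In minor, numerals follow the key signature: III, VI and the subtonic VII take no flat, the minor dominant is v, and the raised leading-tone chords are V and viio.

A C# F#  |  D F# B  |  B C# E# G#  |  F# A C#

A-C#-F#: root F# is the tonic; minor triad there is i6.
D-F#-B has root B, degree 4 in F# minor, so iv6.
B-C#-E#-G#: dominant seventh chord on C# = scale degree 5 → V42.
F#-A-C# has root F#, degree 1 in F# minor, so i.

i6 - iv6 - V42 - i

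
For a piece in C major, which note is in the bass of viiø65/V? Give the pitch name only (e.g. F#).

A

The applied chord viiø65/V is rooted on F#: F#-A-C-E.
The figure 65 means first inversion — the third is in the bass.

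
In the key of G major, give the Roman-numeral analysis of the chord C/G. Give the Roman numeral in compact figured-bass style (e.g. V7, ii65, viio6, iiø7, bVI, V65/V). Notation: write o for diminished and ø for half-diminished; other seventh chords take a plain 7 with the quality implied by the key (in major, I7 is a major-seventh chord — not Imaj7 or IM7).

IV64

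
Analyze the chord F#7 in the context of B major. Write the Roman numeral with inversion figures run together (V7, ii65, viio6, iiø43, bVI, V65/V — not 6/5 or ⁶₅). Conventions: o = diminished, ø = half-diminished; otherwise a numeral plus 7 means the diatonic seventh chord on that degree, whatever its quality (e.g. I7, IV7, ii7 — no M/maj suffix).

V7

The pitches F#-A#-C#-E form a dominant seventh chord rooted on F#.
In B major, F# is the dominant; the diatonic dominant seventh chord there is V7.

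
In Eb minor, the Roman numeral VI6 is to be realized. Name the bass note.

Eb

VI in Eb minor has root Cb; the chord is Cb-Eb-Gb.
The figure 6 means first inversion — the third is in the bass.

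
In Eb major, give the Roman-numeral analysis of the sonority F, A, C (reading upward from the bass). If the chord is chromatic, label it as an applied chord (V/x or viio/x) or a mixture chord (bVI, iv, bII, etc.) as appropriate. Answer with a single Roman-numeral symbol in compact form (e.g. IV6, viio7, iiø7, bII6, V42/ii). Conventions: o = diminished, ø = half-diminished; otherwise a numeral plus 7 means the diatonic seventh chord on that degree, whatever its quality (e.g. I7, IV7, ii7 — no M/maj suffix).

Stacked in thirds the chord is F-A-C: a major triad on F.
F is not a diatonic chord root with this quality in Eb major, but it lies a perfect fifth above Bb (V), so the chord functions as an applied dominant of V.

V/V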